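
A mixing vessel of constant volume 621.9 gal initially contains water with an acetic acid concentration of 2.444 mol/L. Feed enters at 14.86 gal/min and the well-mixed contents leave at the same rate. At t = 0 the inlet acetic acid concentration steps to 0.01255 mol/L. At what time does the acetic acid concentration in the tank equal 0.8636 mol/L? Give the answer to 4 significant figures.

43.93 min

Mass balance on the solute (V constant): V dC/dt = Q(C_in − C), so τ = V/Q = 41.8506 min.
C(t) = C_in + (C₀ − C_in) e^(−t/τ). Set C = 0.8636 and solve for t:
e^(−t/τ) = (C − C_in)/(C₀ − C_in) = (0.8636 − 0.01255)/(2.444 − 0.01255) = 0.350017
t = −τ ln(…) = 41.8506 × 1.04977 = 43.9336 min.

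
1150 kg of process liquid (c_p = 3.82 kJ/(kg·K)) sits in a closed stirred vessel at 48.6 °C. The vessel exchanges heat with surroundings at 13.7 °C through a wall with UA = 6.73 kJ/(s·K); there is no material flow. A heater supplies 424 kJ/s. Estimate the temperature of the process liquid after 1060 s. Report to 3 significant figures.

71.2 °C

Lumped-capacitance energy balance: M c_p dT/dt = UA(T_amb − T) + Q̇.
dT/dt = (T_ss − T)/τ with T_ss = T_amb + Q̇/UA = 13.7 + 424/6.73 = 76.701 °C, τ = M c_p/UA = 1150·3.82/6.73 = 652.75 s.
This is linear first-order; T(t) = T_ss + (T₀ − T_ss) e^(−t/τ).
T(1060) = 76.701 + (-28.101)·0.19713 = 71.162 °C.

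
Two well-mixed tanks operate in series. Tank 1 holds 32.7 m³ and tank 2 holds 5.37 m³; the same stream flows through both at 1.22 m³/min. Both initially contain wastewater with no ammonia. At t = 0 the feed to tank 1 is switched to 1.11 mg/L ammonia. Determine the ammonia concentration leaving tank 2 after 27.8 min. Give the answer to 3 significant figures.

Species balance on tank i: dCᵢ/dt = (Cᵢ₋₁ − Cᵢ)/τᵢ with τᵢ = Vᵢ/Q.
τ₁ = 32.7/1.22 = 26.803 min; τ₂ = 5.37/1.22 = 4.4016 min.
Tank 1: C₁ = C_in(1 − e^(−t/τ₁)). Tank 2 (τ₁ ≠ τ₂): C₂ = C_in[1 − (τ₁ e^(−t/τ₁) − τ₂ e^(−t/τ₂))/(τ₁ − τ₂)].
At t = 27.8: e^(−t/τ₁) = 0.35445, e^(−t/τ₂) = 0.0018075.
C₂ = 1.11·[1 − (26.803·0.35445 − 4.4016·0.0018075)/(22.402)] = 1.11·0.57626 = 0.63965 mg/L.

0.640 mg/L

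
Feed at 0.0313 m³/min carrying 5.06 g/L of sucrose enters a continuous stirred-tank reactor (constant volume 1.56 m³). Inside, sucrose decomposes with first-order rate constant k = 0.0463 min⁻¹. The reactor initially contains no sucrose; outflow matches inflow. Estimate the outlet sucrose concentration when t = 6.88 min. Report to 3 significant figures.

Accumulation = in − out − consumed: V dC/dt = Q C_in − Q C − k V C.
This is linear with rate a = Q/V + k = 0.066364 min⁻¹.
C_ss = Q C_in/(Q + kV) = 1.5298 g/L; C(t) = C_ss + (C₀ − C_ss) e^(−a t).
C(6.88) = 1.5298 + (-1.5298)·e^(−0.066364·6.88) = 1.5298 + (-1.5298)·0.63344 = 0.56076 g/L.

0.561 g/L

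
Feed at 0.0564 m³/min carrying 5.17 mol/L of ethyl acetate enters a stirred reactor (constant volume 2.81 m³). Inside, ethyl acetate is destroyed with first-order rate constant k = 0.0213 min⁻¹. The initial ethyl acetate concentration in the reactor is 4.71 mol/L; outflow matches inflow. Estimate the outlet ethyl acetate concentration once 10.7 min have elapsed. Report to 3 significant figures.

3.92 mol/L

V dC/dt = Q(C_in − C) − k V C.
This is linear with rate a = Q/V + k = 0.041371 min⁻¹.
C_ss = Q C_in/(Q + kV) = 2.5082 mol/L; C(t) = C_ss + (C₀ − C_ss) e^(−a t).
C(10.7) = 2.5082 + (2.2018)·e^(−0.041371·10.7) = 2.5082 + (2.2018)·0.64232 = 3.9225 mol/L.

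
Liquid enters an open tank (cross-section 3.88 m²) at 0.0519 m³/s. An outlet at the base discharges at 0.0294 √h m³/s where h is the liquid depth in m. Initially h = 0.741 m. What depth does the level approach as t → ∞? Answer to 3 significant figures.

Level balance: A dh/dt = 0.0519 − 0.0294 √h. Setting dh/dt = 0:
Q_in = 0.0294 √h_ss ⇒ √h_ss = 0.0519/0.0294 = 1.7653.
h_ss = 1.7653² = 3.1163 m. (Since h₀ = 0.741 m < h_ss, the level will rise toward this value.)

3.12 m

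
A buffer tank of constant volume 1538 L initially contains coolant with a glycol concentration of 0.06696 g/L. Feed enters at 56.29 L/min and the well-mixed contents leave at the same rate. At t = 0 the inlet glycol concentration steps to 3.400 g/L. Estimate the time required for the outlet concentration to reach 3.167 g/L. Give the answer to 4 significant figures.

72.70 min

Unsteady species balance (constant V, well mixed): V dC/dt = Q(C_in − C), so τ = V/Q = 27.3228 min.
C(t) = C_in + (C₀ − C_in) e^(−t/τ). Set C = 3.167 and solve for t:
e^(−t/τ) = (C − C_in)/(C₀ − C_in) = (3.167 − 3.400)/(0.06696 − 3.400) = 0.0699062
t = −τ ln(…) = 27.3228 × 2.66060 = 72.6951 min.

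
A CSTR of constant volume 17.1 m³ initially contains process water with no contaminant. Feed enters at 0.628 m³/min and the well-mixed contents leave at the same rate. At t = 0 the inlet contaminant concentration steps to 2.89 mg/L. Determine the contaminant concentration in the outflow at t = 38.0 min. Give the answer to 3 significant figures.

Transient balance on the dissolved component: V dC/dt = Q(C_in − C).
Time constant τ = V/Q = 17.1/0.628 = 27.229 min.
This is linear first-order; C(t) = C_in + (C₀ − C_in) e^(−t/τ).
C(38.0) = 2.89 + (0 − 2.89)·e^(−38.0/27.229) = 2.89 + (-2.8900)·0.24770 = 2.1742 mg/L.

2.17 mg/L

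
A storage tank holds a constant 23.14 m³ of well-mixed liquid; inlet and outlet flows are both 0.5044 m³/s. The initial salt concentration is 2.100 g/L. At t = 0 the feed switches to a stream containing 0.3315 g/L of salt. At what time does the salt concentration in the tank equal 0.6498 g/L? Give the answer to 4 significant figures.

Mass balance on the solute (V constant): V dC/dt = Q(C_in − C), so τ = V/Q = 45.8763 s.
C(t) = C_in + (C₀ − C_in) e^(−t/τ). Set C = 0.6498 and solve for t:
e^(−t/τ) = (C − C_in)/(C₀ − C_in) = (0.6498 − 0.3315)/(2.100 − 0.3315) = 0.179983
t = −τ ln(…) = 45.8763 × 1.71489 = 78.6729 s.

78.67 s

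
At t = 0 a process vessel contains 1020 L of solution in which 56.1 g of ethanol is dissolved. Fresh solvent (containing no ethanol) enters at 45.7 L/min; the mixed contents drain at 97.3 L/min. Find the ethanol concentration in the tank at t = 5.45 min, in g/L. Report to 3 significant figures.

Total volume: dV/dt = Q_in − Q_out = -51.600 L/min, so V(t) = 1020 − 51.600 t and V(5.45) = 738.78 L.
Solute balance: dm/dt = 0 − Q_out C = −Q_out m/V(t).
Separate: dm/m = −Q_out dt/V(t) ⇒ ln(m/m₀) = −(Q_out/(Q_in−Q_out)) ln(V/V₀).
m = m₀ (V₀/V)^(Q_out/(Q_in−Q_out)) = 56.1 × (1020/738.78)^(-1.8857) = 30.536 g.
C = m/V = 30.536/738.78 = 0.041333 g/L.

0.0413 g/L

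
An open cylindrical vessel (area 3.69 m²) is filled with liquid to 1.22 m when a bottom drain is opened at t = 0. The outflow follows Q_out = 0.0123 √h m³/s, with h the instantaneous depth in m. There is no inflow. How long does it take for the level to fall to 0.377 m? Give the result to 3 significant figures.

Mass balance (ρ constant): A dh/dt = −0.0123 √h.
Separate and integrate: 2(√h − √h₀) = −(0.0123/A) t.
t = 2A(√h₀ − √h)/0.0123 = 2·3.69·(√1.22 − √0.377)/0.0123
  = 7.3800 × (1.1045 − 0.61400) / 0.0123 = 294.32 s.

294 s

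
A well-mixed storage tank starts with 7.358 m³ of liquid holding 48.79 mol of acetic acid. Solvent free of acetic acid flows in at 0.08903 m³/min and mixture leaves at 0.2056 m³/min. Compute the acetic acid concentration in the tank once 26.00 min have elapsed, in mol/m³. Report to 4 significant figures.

Total volume: dV/dt = Q_in − Q_out = -0.116570 m³/min, so V(t) = 7.358 − 0.116570 t and V(26.00) = 4.32718 m³.
Species balance (pure solvent in): dm/dt = −Q_out · m/V(t).
Separate: dm/m = −Q_out dt/V(t) ⇒ ln(m/m₀) = −(Q_out/(Q_in−Q_out)) ln(V/V₀).
m = m₀ (V₀/V)^(Q_out/(Q_in−Q_out)) = 48.79 × (7.358/4.32718)^(-1.76375) = 19.1289 mol.
C = m/V = 19.1289/4.32718 = 4.42064 mol/m³.

4.421 mol/m³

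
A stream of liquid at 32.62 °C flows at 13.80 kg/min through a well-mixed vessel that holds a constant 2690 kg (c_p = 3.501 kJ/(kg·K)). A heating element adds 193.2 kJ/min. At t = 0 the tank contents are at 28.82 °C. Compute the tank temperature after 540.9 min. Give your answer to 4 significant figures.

First-law balance (no shaft work): M c_p dT/dt = ṁ c_p (T_in − T) + 193.2.
Rearrange: dT/dt = (T_ss − T)/τ with τ = M/ṁ = 194.928 min and T_ss = T_in + Q̇/(ṁ c_p) = 36.6189 °C.
Integrating: T(t) = T_ss + (T₀ − T_ss) e^(−t/τ).
T(540.9) = 36.6189 + (-7.79886)·e^(−540.9/194.928) = 36.6189 + (-7.79886)·0.0623571 = 36.1325 °C.

36.13 °C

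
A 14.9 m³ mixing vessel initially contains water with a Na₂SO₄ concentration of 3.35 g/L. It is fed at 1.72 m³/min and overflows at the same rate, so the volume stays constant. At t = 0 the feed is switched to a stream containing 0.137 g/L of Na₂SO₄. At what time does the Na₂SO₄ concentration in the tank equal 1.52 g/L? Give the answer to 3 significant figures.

7.30 min

Species balance: V dC/dt = Q(C_in − C) ⇒ τ = V/Q = 8.6628 min.
C(t) = C_in + (C₀ − C_in) e^(−t/τ). Set C = 1.52 and solve for t:
e^(−t/τ) = (C − C_in)/(C₀ − C_in) = (1.52 − 0.137)/(3.35 − 0.137) = 0.43044
t = −τ ln(…) = 8.6628 × 0.84295 = 7.3023 min.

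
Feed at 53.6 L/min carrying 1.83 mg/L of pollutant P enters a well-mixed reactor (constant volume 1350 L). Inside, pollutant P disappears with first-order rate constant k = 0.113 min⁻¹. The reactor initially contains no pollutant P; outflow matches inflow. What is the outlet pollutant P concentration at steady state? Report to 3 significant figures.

V dC/dt = Q(C_in − C) − k V C.
At steady state: 0 = Q C_in − (Q + kV) C_ss, so C_ss = Q C_in/(Q + kV).
C_ss = 53.6·1.83/(53.6 + 0.113·1350) = 98.088/206.15 = 0.47581 mg/L.

0.476 mg/L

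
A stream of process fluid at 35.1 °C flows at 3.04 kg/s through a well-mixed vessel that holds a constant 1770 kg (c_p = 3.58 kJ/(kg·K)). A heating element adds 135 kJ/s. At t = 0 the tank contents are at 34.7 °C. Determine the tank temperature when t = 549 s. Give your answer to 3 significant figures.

M c_p dT/dt = ṁ c_p (T_in − T) + Q̇.
Rearrange: dT/dt = (T_ss − T)/τ with τ = M/ṁ = 582.24 s and T_ss = T_in + Q̇/(ṁ c_p) = 47.504 °C.
T approaches T_ss exponentially: T(t) = T_ss + (T₀ − T_ss) e^(−t/τ).
T(549) = 47.504 + (-12.804)·e^(−549/582.24) = 47.504 + (-12.804)·0.38949 = 42.517 °C.

42.5 °C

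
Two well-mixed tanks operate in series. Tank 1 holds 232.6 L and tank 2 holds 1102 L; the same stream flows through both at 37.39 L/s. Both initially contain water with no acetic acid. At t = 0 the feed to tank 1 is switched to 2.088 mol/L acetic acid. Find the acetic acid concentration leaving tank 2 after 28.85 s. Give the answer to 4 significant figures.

Time constants: τᵢ = Vᵢ/Q for each well-mixed tank.
τ₁ = 232.6/37.39 = 6.22091 s; τ₂ = 1102/37.39 = 29.4731 s.
Solving the cascade with C₁(0)=C₂(0)=0 gives C₂(t) = C_in[1 − (τ₁ e^(−t/τ₁) − τ₂ e^(−t/τ₂))/(τ₁ − τ₂)].
At t = 28.85: e^(−t/τ₁) = 0.00968108, e^(−t/τ₂) = 0.375740.
C₂ = 2.088·[1 − (6.22091·0.00968108 − 29.4731·0.375740)/(-23.2522)] = 2.088·0.526324 = 1.09897 mol/L.

1.099 mol/L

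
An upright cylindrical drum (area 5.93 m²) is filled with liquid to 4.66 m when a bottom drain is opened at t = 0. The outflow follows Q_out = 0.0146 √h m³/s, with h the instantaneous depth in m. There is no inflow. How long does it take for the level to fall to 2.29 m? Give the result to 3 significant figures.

524 s

Mass balance (ρ constant): A dh/dt = −0.0146 √h.
This is separable: 2 d(√h)/dt = −0.0146/A, so √h = √h₀ − (0.0146/(2A)) t.
t = 2A(√h₀ − √h)/0.0146 = 2·5.93·(√4.66 − √2.29)/0.0146
  = 11.860 × (2.1587 − 1.5133) / 0.0146 = 524.30 s.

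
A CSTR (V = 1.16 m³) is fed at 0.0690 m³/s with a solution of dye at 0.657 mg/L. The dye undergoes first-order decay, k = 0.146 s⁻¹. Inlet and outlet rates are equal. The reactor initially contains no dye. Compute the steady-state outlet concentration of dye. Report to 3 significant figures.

V dC/dt = Q(C_in − C) − k V C.
At steady state: 0 = Q C_in − (Q + kV) C_ss, so C_ss = Q C_in/(Q + kV).
C_ss = 0.0690·0.657/(0.0690 + 0.146·1.16) = 0.045333/0.23836 = 0.19019 mg/L.

0.190 mg/L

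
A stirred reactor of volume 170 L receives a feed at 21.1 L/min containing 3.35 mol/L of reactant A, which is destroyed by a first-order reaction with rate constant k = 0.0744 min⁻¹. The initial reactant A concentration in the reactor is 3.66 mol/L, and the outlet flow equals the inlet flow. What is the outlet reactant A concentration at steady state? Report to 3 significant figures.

V dC/dt = Q(C_in − C) − k V C.
At steady state: 0 = Q C_in − (Q + kV) C_ss, so C_ss = Q C_in/(Q + kV).
C_ss = 21.1·3.35/(21.1 + 0.0744·170) = 70.685/33.748 = 2.0945 mol/L.

2.09 mol/L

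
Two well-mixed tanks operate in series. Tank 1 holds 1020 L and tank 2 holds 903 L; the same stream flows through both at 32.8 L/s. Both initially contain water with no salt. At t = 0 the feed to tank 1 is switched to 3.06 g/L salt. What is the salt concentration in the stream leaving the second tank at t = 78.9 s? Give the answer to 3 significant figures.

Species balance on tank i: dCᵢ/dt = (Cᵢ₋₁ − Cᵢ)/τᵢ with τᵢ = Vᵢ/Q.
τ₁ = 1020/32.8 = 31.098 s; τ₂ = 903/32.8 = 27.530 s.
Solving the cascade with C₁(0)=C₂(0)=0 gives C₂(t) = C_in[1 − (τ₁ e^(−t/τ₁) − τ₂ e^(−t/τ₂))/(τ₁ − τ₂)].
At t = 78.9: e^(−t/τ₁) = 0.079089, e^(−t/τ₂) = 0.056931.
C₂ = 3.06·[1 − (31.098·0.079089 − 27.530·0.056931)/(3.5671)] = 3.06·0.74989 = 2.2947 g/L.

2.29 g/L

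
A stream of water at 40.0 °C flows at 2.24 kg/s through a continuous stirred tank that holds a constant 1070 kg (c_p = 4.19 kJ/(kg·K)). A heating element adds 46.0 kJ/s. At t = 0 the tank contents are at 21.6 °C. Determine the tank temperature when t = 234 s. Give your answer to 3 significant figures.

M c_p dT/dt = ṁ c_p (T_in − T) + Q̇.
Rearrange: dT/dt = (T_ss − T)/τ with τ = M/ṁ = 477.68 s and T_ss = T_in + Q̇/(ṁ c_p) = 44.901 °C.
T approaches T_ss exponentially: T(t) = T_ss + (T₀ − T_ss) e^(−t/τ).
T(234) = 44.901 + (-23.301)·e^(−234/477.68) = 44.901 + (-23.301)·0.61271 = 30.624 °C.

30.6 °C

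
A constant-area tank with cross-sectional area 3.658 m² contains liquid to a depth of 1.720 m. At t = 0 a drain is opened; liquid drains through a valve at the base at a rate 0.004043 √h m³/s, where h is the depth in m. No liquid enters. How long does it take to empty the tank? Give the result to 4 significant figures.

2373 s

With no inflow, A dh/dt = −0.004043 √h.
This is separable: 2 d(√h)/dt = −0.004043/A, so √h = √h₀ − (0.004043/(2A)) t.
Set h = 0: 2√h₀ = (0.004043/A) t_empty ⇒ t_empty = 2A√h₀/0.004043.
t_empty = 2·3.658·√1.720/0.004043 = 7.31600·1.31149/0.004043 = 2373.20 s.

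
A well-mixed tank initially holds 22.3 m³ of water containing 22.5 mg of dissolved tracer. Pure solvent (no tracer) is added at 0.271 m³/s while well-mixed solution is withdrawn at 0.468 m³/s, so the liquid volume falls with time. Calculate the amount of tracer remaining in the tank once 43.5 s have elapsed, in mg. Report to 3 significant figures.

Total volume: dV/dt = Q_in − Q_out = -0.19700 m³/s, so V(t) = 22.3 − 0.19700 t and V(43.5) = 13.731 m³.
No tracer enters, so dm/dt = −Q_out · (m/V).
dm/m = −Q_out dt/(V₀ − 0.19700 t); integrating gives ln(m/m₀) = −(Q_out/(Q_in−Q_out)) ln(V/V₀).
m = m₀ (V₀/V)^(Q_out/(Q_in−Q_out)) = 22.5 × (22.3/13.731)^(-2.3756) = 7.1094 mg.

7.11 mg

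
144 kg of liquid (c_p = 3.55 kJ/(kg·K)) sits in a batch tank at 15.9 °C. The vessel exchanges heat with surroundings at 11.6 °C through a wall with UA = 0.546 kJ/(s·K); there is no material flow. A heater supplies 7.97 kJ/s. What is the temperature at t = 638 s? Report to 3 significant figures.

M c_p dT/dt = −UA(T − T_amb) + Q̇.
dT/dt = (T_ss − T)/τ with T_ss = T_amb + Q̇/UA = 11.6 + 7.97/0.546 = 26.197 °C, τ = M c_p/UA = 144·3.55/0.546 = 936.26 s.
This is linear first-order; T(t) = T_ss + (T₀ − T_ss) e^(−t/τ).
T(638) = 26.197 + (-10.297)·0.50589 = 20.988 °C.

21.0 °C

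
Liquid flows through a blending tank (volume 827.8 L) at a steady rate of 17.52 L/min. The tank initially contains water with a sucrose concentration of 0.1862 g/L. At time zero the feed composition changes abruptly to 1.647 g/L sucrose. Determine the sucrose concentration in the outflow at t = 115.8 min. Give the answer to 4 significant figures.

1.521 g/L

Species balance on the tank: V dC/dt = Q(C_in − C).
So dC/dt = (C_in − C)/τ with τ = V/Q = 827.8/17.52 = 47.2489 min.
Integrating: C(t) = C_in + (C₀ − C_in) e^(−t/τ).
C(115.8) = 1.647 + (0.1862 − 1.647)·e^(−115.8/47.2489) = 1.647 + (-1.46080)·0.0862200 = 1.52105 g/L.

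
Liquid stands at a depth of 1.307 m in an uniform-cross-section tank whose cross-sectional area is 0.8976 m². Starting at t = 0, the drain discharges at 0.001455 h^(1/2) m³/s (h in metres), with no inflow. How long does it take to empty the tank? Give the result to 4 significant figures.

1411 s

Unsteady balance on liquid volume: A dh/dt = −0.001455 √h.
This is separable: 2 d(√h)/dt = −0.001455/A, so √h = √h₀ − (0.001455/(2A)) t.
Tank is empty when √h = 0: t_empty = 2A√h₀/0.001455.
t_empty = 2·0.8976·√1.307/0.001455 = 1.79520·1.14324/0.001455 = 1410.55 s.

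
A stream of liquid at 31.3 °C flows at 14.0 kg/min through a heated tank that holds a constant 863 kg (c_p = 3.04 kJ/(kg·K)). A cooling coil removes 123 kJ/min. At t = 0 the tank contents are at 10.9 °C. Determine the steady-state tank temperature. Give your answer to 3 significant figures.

28.4 °C

Energy balance: M c_p dT/dt = ṁ c_p (T_in − T) − 123.
At steady state dT/dt = 0 ⇒ T_ss = T_in − Q̇/(ṁ c_p) = 31.3 − 123/(14.0·3.04) = 28.410 °C.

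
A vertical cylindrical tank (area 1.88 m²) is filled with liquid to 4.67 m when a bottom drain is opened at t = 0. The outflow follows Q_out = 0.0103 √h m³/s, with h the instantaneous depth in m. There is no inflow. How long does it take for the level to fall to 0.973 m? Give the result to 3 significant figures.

With no inflow, A dh/dt = −0.0103 √h.
This is separable: 2 d(√h)/dt = −0.0103/A, so √h = √h₀ − (0.0103/(2A)) t.
t = 2A(√h₀ − √h)/0.0103 = 2·1.88·(√4.67 − √0.973)/0.0103
  = 3.7600 × (2.1610 − 0.98641) / 0.0103 = 428.79 s.

429 s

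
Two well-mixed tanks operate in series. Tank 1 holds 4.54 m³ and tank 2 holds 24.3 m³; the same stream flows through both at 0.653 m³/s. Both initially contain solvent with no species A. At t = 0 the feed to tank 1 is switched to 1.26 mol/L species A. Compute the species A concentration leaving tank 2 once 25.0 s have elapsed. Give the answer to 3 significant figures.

Each tank obeys Vᵢ dCᵢ/dt = Q(Cᵢ₋₁ − Cᵢ), so τᵢ = Vᵢ/Q.
τ₁ = 4.54/0.653 = 6.9525 s; τ₂ = 24.3/0.653 = 37.213 s.
Tank 1: C₁ = C_in(1 − e^(−t/τ₁)). Tank 2 (τ₁ ≠ τ₂): C₂ = C_in[1 − (τ₁ e^(−t/τ₁) − τ₂ e^(−t/τ₂))/(τ₁ − τ₂)].
At t = 25.0: e^(−t/τ₁) = 0.027438, e^(−t/τ₂) = 0.51078.
C₂ = 1.26·[1 − (6.9525·0.027438 − 37.213·0.51078)/(-30.260)] = 1.26·0.37817 = 0.47649 mol/L.

0.476 mol/L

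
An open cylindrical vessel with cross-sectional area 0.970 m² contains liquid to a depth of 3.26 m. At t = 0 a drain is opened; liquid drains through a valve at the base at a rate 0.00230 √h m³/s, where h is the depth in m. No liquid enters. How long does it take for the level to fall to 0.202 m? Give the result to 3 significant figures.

A dh/dt = −Q_out = −0.00230 √h.
Separate and integrate: 2(√h − √h₀) = −(0.00230/A) t.
t = 2A(√h₀ − √h)/0.00230 = 2·0.970·(√3.26 − √0.202)/0.00230
  = 1.9400 × (1.8055 − 0.44944) / 0.00230 = 1143.8 s.

1140 s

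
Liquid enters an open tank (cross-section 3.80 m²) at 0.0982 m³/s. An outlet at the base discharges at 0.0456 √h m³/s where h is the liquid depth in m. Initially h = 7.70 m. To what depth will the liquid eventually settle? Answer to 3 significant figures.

A dh/dt = Q_in − 0.0456 √h. Steady state requires inflow = outflow:
Q_in = 0.0456 √h_ss ⇒ √h_ss = 0.0982/0.0456 = 2.1535.
h_ss = 2.1535² = 4.6376 m. (Since h₀ = 7.70 m > h_ss, the level will fall toward this value.)

4.64 m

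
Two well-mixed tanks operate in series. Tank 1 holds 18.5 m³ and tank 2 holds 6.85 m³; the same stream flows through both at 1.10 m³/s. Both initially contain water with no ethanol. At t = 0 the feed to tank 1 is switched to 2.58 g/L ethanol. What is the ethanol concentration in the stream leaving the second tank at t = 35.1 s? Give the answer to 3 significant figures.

2.08 g/L

Species balance on tank i: dCᵢ/dt = (Cᵢ₋₁ − Cᵢ)/τᵢ with τᵢ = Vᵢ/Q.
τ₁ = 18.5/1.10 = 16.818 s; τ₂ = 6.85/1.10 = 6.2273 s.
Tank 1: C₁ = C_in(1 − e^(−t/τ₁)). Tank 2 (τ₁ ≠ τ₂): C₂ = C_in[1 − (τ₁ e^(−t/τ₁) − τ₂ e^(−t/τ₂))/(τ₁ − τ₂)].
At t = 35.1: e^(−t/τ₁) = 0.12406, e^(−t/τ₂) = 0.0035653.
C₂ = 2.58·[1 − (16.818·0.12406 − 6.2273·0.0035653)/(10.591)] = 2.58·0.80510 = 2.0772 g/L.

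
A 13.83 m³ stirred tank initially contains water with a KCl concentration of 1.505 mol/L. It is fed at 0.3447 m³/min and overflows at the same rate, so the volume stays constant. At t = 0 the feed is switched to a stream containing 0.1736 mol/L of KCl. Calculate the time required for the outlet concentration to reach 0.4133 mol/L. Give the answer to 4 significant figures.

68.79 min

Species balance on the tank: V dC/dt = Q(C_in − C), so τ = V/Q = 40.1218 min.
C(t) = C_in + (C₀ − C_in) e^(−t/τ). Set C = 0.4133 and solve for t:
e^(−t/τ) = (C − C_in)/(C₀ − C_in) = (0.4133 − 0.1736)/(1.505 − 0.1736) = 0.180036
t = −τ ln(…) = 40.1218 × 1.71460 = 68.7928 min.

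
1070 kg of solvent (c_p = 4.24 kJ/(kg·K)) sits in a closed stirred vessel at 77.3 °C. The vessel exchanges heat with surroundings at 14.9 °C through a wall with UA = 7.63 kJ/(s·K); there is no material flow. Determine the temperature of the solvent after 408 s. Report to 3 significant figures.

46.3 °C

Heat balance on the well-mixed liquid: M c_p dT/dt = −UA(T − T_amb).
dT/dt = (T_ss − T)/τ with T_ss = T_amb = 14.900 °C, τ = M c_p/UA = 1070·4.24/7.63 = 594.60 s.
Integrating: T(t) = T_ss + (T₀ − T_ss) e^(−t/τ).
T(408) = 14.900 + (62.400)·0.50350 = 46.318 °C.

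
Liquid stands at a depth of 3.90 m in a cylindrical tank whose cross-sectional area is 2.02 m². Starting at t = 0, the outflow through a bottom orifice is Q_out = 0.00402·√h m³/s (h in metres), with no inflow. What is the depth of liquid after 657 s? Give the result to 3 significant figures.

1.75 m

With no inflow, A dh/dt = −0.00402 √h.
∫ h^(−1/2) dh = −(0.00402/A) ∫ dt, giving 2√h = 2√h₀ − (0.00402/A) t.
√h = √3.90 − 0.00402·657/(2·2.02) = 1.9748 − 0.65375 = 1.3211.
h = 1.3211² = 1.7453 m.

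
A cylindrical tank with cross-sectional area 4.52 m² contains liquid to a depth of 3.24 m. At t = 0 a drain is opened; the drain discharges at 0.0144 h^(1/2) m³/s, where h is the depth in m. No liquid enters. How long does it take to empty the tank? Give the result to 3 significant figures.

A dh/dt = −Q_out = −0.0144 √h.
∫ h^(−1/2) dh = −(0.0144/A) ∫ dt, giving 2√h = 2√h₀ − (0.0144/A) t.
Set h = 0: 2√h₀ = (0.0144/A) t_empty ⇒ t_empty = 2A√h₀/0.0144.
t_empty = 2·4.52·√3.24/0.0144 = 9.0400·1.8000/0.0144 = 1130.0 s.

1130 s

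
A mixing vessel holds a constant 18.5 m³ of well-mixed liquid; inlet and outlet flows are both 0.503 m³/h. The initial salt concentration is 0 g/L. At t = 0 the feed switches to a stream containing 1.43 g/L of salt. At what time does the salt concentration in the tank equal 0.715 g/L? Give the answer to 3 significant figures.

25.5 h

Species balance: V dC/dt = Q(C_in − C) ⇒ τ = V/Q = 36.779 h.
C(t) = C_in + (C₀ − C_in) e^(−t/τ). Set C = 0.715 and solve for t:
e^(−t/τ) = (C − C_in)/(C₀ − C_in) = (0.715 − 1.43)/(0 − 1.43) = 0.50000
t = −τ ln(…) = 36.779 × 0.69315 = 25.493 h.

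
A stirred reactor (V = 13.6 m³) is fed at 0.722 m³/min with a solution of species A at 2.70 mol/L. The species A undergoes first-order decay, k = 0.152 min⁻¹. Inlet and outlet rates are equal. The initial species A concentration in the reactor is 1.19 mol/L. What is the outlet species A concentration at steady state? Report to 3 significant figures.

0.699 mol/L

V dC/dt = Q(C_in − C) − k V C.
Steady state (dC/dt = 0): C_ss = Q C_in/(Q + kV) = C_in/(1 + kV/Q).
C_ss = 0.722·2.70/(0.722 + 0.152·13.6) = 1.9494/2.7892 = 0.69891 mol/L.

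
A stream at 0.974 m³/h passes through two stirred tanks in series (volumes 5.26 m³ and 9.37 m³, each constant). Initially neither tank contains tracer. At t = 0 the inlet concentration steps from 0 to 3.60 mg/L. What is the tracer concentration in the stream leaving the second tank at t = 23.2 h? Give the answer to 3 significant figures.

2.93 mg/L

Time constants: τᵢ = Vᵢ/Q for each well-mixed tank.
τ₁ = 5.26/0.974 = 5.4004 h; τ₂ = 9.37/0.974 = 9.6201 h.
Solving the cascade with C₁(0)=C₂(0)=0 gives C₂(t) = C_in[1 − (τ₁ e^(−t/τ₁) − τ₂ e^(−t/τ₂))/(τ₁ − τ₂)].
At t = 23.2: e^(−t/τ₁) = 0.013623, e^(−t/τ₂) = 0.089671.
C₂ = 3.60·[1 − (5.4004·0.013623 − 9.6201·0.089671)/(-4.2197)] = 3.60·0.81300 = 2.9268 mg/L.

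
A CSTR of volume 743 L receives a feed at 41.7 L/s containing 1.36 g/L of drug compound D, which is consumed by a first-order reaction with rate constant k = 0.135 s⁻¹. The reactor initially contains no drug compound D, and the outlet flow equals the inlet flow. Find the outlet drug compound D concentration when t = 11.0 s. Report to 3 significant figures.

Accumulation = in − out − consumed: V dC/dt = Q C_in − Q C − k V C.
This is linear with rate a = Q/V + k = 0.19112 s⁻¹.
C_ss = Q C_in/(Q + kV) = 0.39937 g/L; C(t) = C_ss + (C₀ − C_ss) e^(−a t).
C(11.0) = 0.39937 + (-0.39937)·e^(−0.19112·11.0) = 0.39937 + (-0.39937)·0.12217 = 0.35058 g/L.

0.351 g/L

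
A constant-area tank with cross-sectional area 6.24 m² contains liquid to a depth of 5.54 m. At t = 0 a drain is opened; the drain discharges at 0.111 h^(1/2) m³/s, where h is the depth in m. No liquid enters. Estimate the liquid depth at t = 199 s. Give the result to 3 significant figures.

0.341 m

Volume balance on the tank: A dh/dt = −0.111 √h.
This is separable: 2 d(√h)/dt = −0.111/A, so √h = √h₀ − (0.111/(2A)) t.
√h = √5.54 − 0.111·199/(2·6.24) = 2.3537 − 1.7700 = 0.58377.
h = 0.58377² = 0.34079 m.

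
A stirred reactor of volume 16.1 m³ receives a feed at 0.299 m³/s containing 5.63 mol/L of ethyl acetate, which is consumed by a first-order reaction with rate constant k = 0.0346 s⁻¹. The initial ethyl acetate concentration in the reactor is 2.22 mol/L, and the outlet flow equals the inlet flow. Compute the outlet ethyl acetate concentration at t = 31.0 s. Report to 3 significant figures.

Species balance: V dC/dt = Q C_in − Q C − k V C.
dC/dt = (Q/V) C_in − (Q/V + k) C; effective rate a = Q/V + k = 0.018571 + 0.0346 = 0.053171 s⁻¹.
C_ss = Q C_in/(Q + kV) = 1.9664 mol/L; C(t) = C_ss + (C₀ − C_ss) e^(−a t).
C(31.0) = 1.9664 + (0.25358)·e^(−0.053171·31.0) = 1.9664 + (0.25358)·0.19237 = 2.0152 mol/L.

2.02 mol/L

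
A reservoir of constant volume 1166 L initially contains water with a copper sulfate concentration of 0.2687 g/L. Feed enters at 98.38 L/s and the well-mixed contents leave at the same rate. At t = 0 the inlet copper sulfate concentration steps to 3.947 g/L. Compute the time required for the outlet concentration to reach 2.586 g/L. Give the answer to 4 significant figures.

11.78 s

Species balance: V dC/dt = Q(C_in − C) ⇒ τ = V/Q = 11.8520 s.
C(t) = C_in + (C₀ − C_in) e^(−t/τ). Set C = 2.586 and solve for t:
e^(−t/τ) = (C − C_in)/(C₀ − C_in) = (2.586 − 3.947)/(0.2687 − 3.947) = 0.370008
t = −τ ln(…) = 11.8520 × 0.994231 = 11.7836 s.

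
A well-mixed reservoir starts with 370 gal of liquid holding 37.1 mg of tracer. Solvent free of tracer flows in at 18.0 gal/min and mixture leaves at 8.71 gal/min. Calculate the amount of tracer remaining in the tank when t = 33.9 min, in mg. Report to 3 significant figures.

Let m(t) be the amount of tracer. Volume: V(t) = V₀ + (Q_in − Q_out) t = 370 + 9.2900 t; V(33.9) = 684.93 gal.
Species balance (pure solvent in): dm/dt = −Q_out · m/V(t).
dm/m = −Q_out dt/(V₀ + 9.2900 t); integrating gives ln(m/m₀) = −(Q_out/(Q_in−Q_out)) ln(V/V₀).
m = m₀ (V₀/V)^(Q_out/(Q_in−Q_out)) = 37.1 × (370/684.93)^(0.93757) = 20.827 mg.

20.8 mg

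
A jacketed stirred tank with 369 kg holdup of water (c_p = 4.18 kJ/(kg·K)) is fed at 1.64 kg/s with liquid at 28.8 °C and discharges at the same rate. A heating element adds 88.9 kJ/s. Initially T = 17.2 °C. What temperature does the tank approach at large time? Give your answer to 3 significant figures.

First-law balance (no shaft work): M c_p dT/dt = ṁ c_p (T_in − T) + 88.9.
At steady state dT/dt = 0 ⇒ T_ss = T_in + Q̇/(ṁ c_p) = 28.8 + 88.9/(1.64·4.18) = 41.768 °C.

41.8 °C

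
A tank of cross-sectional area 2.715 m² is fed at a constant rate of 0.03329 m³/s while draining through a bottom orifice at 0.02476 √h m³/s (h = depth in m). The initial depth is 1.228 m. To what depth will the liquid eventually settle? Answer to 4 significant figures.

1.808 m

A dh/dt = Q_in − 0.02476 √h. Steady state requires inflow = outflow:
Q_in = 0.02476 √h_ss ⇒ √h_ss = 0.03329/0.02476 = 1.34451.
h_ss = 1.34451² = 1.80770 m. (Since h₀ = 1.228 m < h_ss, the level will rise toward this value.)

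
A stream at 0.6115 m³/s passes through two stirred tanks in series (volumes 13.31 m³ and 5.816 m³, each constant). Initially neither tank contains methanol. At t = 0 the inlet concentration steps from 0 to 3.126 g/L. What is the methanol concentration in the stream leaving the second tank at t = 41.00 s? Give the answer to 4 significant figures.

2.314 g/L

Species balance on tank i: dCᵢ/dt = (Cᵢ₋₁ − Cᵢ)/τᵢ with τᵢ = Vᵢ/Q.
τ₁ = 13.31/0.6115 = 21.7661 s; τ₂ = 5.816/0.6115 = 9.51104 s.
Solving the cascade with C₁(0)=C₂(0)=0 gives C₂(t) = C_in[1 − (τ₁ e^(−t/τ₁) − τ₂ e^(−t/τ₂))/(τ₁ − τ₂)].
At t = 41.00: e^(−t/τ₁) = 0.152033, e^(−t/τ₂) = 0.0134231.
C₂ = 3.126·[1 − (21.7661·0.152033 − 9.51104·0.0134231)/(12.2551)] = 3.126·0.740394 = 2.31447 g/L.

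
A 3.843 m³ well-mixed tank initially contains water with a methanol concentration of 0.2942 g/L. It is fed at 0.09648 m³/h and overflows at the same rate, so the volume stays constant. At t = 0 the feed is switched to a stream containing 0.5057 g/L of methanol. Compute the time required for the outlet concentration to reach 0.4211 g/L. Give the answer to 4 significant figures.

Species balance: V dC/dt = Q(C_in − C) ⇒ τ = V/Q = 39.8321 h.
C(t) = C_in + (C₀ − C_in) e^(−t/τ). Set C = 0.4211 and solve for t:
e^(−t/τ) = (C − C_in)/(C₀ − C_in) = (0.4211 − 0.5057)/(0.2942 − 0.5057) = 0.400000
t = −τ ln(…) = 39.8321 × 0.916291 = 36.4978 h.

36.50 h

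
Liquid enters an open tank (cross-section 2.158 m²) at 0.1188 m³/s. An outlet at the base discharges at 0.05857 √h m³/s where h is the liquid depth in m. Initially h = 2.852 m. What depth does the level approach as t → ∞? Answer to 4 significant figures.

4.114 m

A dh/dt = Q_in − 0.05857 √h. Steady state requires inflow = outflow:
Q_in = 0.05857 √h_ss ⇒ √h_ss = 0.1188/0.05857 = 2.02834.
h_ss = 2.02834² = 4.11417 m. (Since h₀ = 2.852 m < h_ss, the level will rise toward this value.)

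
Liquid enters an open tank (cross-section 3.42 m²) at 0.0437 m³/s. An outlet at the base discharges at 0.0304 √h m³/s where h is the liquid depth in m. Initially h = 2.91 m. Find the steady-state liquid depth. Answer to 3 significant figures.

2.07 m

Level balance: A dh/dt = 0.0437 − 0.0304 √h. Setting dh/dt = 0:
Q_in = 0.0304 √h_ss ⇒ √h_ss = 0.0437/0.0304 = 1.4375.
h_ss = 1.4375² = 2.0664 m. (Since h₀ = 2.91 m > h_ss, the level will fall toward this value.)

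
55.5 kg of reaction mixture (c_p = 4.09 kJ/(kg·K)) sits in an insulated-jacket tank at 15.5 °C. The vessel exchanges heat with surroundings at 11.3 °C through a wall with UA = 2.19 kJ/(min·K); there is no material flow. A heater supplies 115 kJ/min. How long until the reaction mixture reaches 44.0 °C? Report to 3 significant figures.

92.4 min

M c_p dT/dt = −UA(T − T_amb) + Q̇.
τ = M c_p/UA = 103.65 min; T_ss = T_amb + Q̇/UA = 11.3 + 115/2.19 = 63.811 °C.
T(t) = T_ss + (T₀ − T_ss)e^(−t/τ); set T = 44.0:
t = −τ ln[(T − T_ss)/(T₀ − T_ss)] = −103.65 · ln(0.41008) = 92.395 min.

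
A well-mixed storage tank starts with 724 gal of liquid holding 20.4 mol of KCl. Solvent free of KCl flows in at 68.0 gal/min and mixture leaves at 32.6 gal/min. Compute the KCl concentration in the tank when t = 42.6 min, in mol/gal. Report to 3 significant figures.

0.00324 mol/gal

Let m(t) be the amount of KCl. Volume: V(t) = V₀ + (Q_in − Q_out) t = 724 + 35.400 t; V(42.6) = 2232.0 gal.
Solute balance: dm/dt = 0 − Q_out C = −Q_out m/V(t).
Separate: dm/m = −Q_out dt/V(t) ⇒ ln(m/m₀) = −(Q_out/(Q_in−Q_out)) ln(V/V₀).
m = m₀ (V₀/V)^(Q_out/(Q_in−Q_out)) = 20.4 × (724/2232.0)^(0.92090) = 7.2334 mol.
C = m/V = 7.2334/2232.0 = 0.0032407 mol/gal.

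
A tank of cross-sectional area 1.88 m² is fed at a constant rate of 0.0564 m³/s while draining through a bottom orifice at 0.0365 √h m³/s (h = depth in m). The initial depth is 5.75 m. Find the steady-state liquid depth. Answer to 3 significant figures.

Mass balance (ρ constant): A dh/dt = Q_in − 0.0365 √h. At steady state dh/dt = 0:
Q_in = 0.0365 √h_ss ⇒ √h_ss = 0.0564/0.0365 = 1.5452.
h_ss = 1.5452² = 2.3877 m. (Since h₀ = 5.75 m > h_ss, the level will fall toward this value.)

2.39 m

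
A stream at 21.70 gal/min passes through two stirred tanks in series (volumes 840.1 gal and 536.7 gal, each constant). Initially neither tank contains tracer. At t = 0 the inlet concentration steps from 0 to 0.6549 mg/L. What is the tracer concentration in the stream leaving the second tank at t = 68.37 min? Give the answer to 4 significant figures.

0.4178 mg/L

Species balance on tank i: dCᵢ/dt = (Cᵢ₋₁ − Cᵢ)/τᵢ with τᵢ = Vᵢ/Q.
τ₁ = 840.1/21.70 = 38.7143 min; τ₂ = 536.7/21.70 = 24.7327 min.
Solving the cascade with C₁(0)=C₂(0)=0 gives C₂(t) = C_in[1 − (τ₁ e^(−t/τ₁) − τ₂ e^(−t/τ₂))/(τ₁ − τ₂)].
At t = 68.37: e^(−t/τ₁) = 0.171013, e^(−t/τ₂) = 0.0630168.
C₂ = 0.6549·[1 − (38.7143·0.171013 − 24.7327·0.0630168)/(13.9816)] = 0.6549·0.637946 = 0.417791 mg/L.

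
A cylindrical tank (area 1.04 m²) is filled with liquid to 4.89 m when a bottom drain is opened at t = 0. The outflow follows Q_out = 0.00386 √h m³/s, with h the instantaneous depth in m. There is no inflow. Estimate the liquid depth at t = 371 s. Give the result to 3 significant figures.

2.32 m

A dh/dt = −Q_out = −0.00386 √h.
Separate and integrate: 2(√h − √h₀) = −(0.00386/A) t.
√h = √4.89 − 0.00386·371/(2·1.04) = 2.2113 − 0.68849 = 1.5228.
h = 1.5228² = 2.3191 m.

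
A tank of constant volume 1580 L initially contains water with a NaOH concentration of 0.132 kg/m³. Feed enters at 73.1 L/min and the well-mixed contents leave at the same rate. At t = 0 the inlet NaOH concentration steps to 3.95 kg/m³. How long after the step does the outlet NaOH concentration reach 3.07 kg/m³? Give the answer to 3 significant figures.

31.7 min

Species balance: V dC/dt = Q(C_in − C) ⇒ τ = V/Q = 21.614 min.
C(t) = C_in + (C₀ − C_in) e^(−t/τ). Set C = 3.07 and solve for t:
e^(−t/τ) = (C − C_in)/(C₀ − C_in) = (3.07 − 3.95)/(0.132 − 3.95) = 0.23049
t = −τ ln(…) = 21.614 × 1.4676 = 31.720 min.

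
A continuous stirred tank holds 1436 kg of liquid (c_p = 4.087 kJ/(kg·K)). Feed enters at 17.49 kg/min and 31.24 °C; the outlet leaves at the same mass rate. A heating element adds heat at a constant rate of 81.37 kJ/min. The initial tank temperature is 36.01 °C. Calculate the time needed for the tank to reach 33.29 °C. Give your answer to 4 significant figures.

113.5 min

M c_p dT/dt = ṁ c_p (T_in − T) + Q̇.
τ = M/ṁ = 82.1041 min; T_ss = T_in + Q̇/(ṁ c_p) = 32.3783 °C.
T(t) = T_ss + (T₀ − T_ss) e^(−t/τ). Set T = 33.29:
e^(−t/τ) = (33.29 − 32.3783)/(36.01 − 32.3783) = 0.251032
t = −82.1041 · ln(0.251032) = 113.482 min.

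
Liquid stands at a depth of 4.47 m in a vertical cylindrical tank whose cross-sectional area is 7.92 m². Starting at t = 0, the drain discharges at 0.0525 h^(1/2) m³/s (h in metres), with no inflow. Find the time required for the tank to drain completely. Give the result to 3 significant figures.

638 s

Volume balance on the tank: A dh/dt = −0.0525 √h.
This is separable: 2 d(√h)/dt = −0.0525/A, so √h = √h₀ − (0.0525/(2A)) t.
Set h = 0: 2√h₀ = (0.0525/A) t_empty ⇒ t_empty = 2A√h₀/0.0525.
t_empty = 2·7.92·√4.47/0.0525 = 15.840·2.1142/0.0525 = 637.90 s.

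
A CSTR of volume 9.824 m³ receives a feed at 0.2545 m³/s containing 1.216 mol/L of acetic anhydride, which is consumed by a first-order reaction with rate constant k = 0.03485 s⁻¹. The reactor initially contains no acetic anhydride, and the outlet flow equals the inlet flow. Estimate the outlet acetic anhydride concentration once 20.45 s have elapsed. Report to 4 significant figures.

0.3688 mol/L

Species balance: V dC/dt = Q C_in − Q C − k V C.
dC/dt = (Q/V) C_in − (Q/V + k) C; effective rate a = Q/V + k = 0.0259059 + 0.03485 = 0.0607559 s⁻¹.
C_ss = Q C_in/(Q + kV) = 0.518495 mol/L; C(t) = C_ss + (C₀ − C_ss) e^(−a t).
C(20.45) = 0.518495 + (-0.518495)·e^(−0.0607559·20.45) = 0.518495 + (-0.518495)·0.288673 = 0.368819 mol/L.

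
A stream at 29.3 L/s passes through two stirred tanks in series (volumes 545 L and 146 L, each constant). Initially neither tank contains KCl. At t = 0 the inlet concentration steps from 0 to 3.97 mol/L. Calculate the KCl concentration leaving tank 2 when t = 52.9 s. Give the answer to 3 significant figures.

3.65 mol/L

Each tank obeys Vᵢ dCᵢ/dt = Q(Cᵢ₋₁ − Cᵢ), so τᵢ = Vᵢ/Q.
τ₁ = 545/29.3 = 18.601 s; τ₂ = 146/29.3 = 4.9829 s.
Tank 1: C₁ = C_in(1 − e^(−t/τ₁)). Tank 2 (τ₁ ≠ τ₂): C₂ = C_in[1 − (τ₁ e^(−t/τ₁) − τ₂ e^(−t/τ₂))/(τ₁ − τ₂)].
At t = 52.9: e^(−t/τ₁) = 0.058193, e^(−t/τ₂) = 2.4515e-05.
C₂ = 3.97·[1 − (18.601·0.058193 − 4.9829·2.4515e-05)/(13.618)] = 3.97·0.92052 = 3.6545 mol/L.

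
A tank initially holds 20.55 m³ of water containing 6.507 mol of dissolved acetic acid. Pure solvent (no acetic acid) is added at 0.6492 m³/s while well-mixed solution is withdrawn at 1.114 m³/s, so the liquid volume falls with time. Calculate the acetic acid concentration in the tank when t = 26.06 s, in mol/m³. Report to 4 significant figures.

0.09132 mol/m³

Let m(t) be the amount of acetic acid. Volume: V(t) = V₀ + (Q_in − Q_out) t = 20.55 − 0.464800 t; V(26.06) = 8.43731 m³.
Species balance (pure solvent in): dm/dt = −Q_out · m/V(t).
Separate: dm/m = −Q_out dt/V(t) ⇒ ln(m/m₀) = −(Q_out/(Q_in−Q_out)) ln(V/V₀).
m = m₀ (V₀/V)^(Q_out/(Q_in−Q_out)) = 6.507 × (20.55/8.43731)^(-2.39673) = 0.770525 mol.
C = m/V = 0.770525/8.43731 = 0.0913235 mol/m³.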